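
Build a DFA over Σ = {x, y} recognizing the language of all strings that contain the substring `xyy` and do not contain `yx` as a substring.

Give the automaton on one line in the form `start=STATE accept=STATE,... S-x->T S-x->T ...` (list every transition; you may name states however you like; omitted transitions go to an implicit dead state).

start=q0 accept=q4 q0-x->q1 q0-y->q2 q1-x->q1 q1-y->q3 q2-x->q2 q2-y->q2 q3-x->q2 q3-y->q4 q4-x->q2 q4-y->q4

Run two small machines in parallel and take their product. One (4 states) tracks whether and how much of `xyy` has been seen; the other (3 states) tracks partial matches of the forbidden pattern `yx`. Each combined state is a pair, one component from each; accept when both components accept. After merging equivalent states the machine shrinks.
A 5-state machine:
        x   y  
>  q0   q1  q2 
   q1   q1  q3 
   q2   q2  q2 
   q3   q2  q4 
 * q4   q2  q4 
(> = start, * = accepting)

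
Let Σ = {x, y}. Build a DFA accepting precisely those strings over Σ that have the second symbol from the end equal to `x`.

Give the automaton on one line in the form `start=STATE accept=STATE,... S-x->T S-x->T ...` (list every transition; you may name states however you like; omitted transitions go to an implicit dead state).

Because acceptance depends on a position counted from the end, the machine has to buffer the most recent 2 symbols. Make each state the string of the last up-to-2 symbols read; on input `x` shift the window left and append `x`. Accept when the buffered window has length 2 and begins with `x`.
A 7-state machine:
        x   y  
>  s0   s1  s2 
   s1   s3  s4 
   s2   s5  s6 
 * s3   s3  s4 
 * s4   s5  s6 
   s5   s3  s4 
   s6   s5  s6 
(> = start, * = accepting)

start=s0 accept=s3,s4 s0-x->s1 s0-y->s2 s1-x->s3 s1-y->s4 s2-x->s5 s2-y->s6 s3-x->s3 s3-y->s4 s4-x->s5 s4-y->s6 s5-x->s3 s5-y->s4 s6-x->s5 s6-y->s6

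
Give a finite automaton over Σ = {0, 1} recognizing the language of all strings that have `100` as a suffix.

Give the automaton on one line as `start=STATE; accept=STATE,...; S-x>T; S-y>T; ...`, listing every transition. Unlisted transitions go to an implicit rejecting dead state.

Remember how much of `100` the current input suffix matches. State q0 means no match yet; q1 means the last symbol is `1`; q2 means the last 2 symbols are `10`; q3 means the last 3 symbols are `100`. Only q3 accepts. On a mismatch, fall back to the longest proper suffix that is still a prefix of `100`.
        0   1  
>  q0   q0  q1 
   q1   q2  q1 
   q2   q3  q1 
 * q3   q0  q1 
(> = start, * = accepting)

start=q0; accept=q3; q0-0>q0; q0-1>q1; q1-0>q2; q1-1>q1; q2-0>q3; q2-1>q1; q3-0>q0; q3-1>q1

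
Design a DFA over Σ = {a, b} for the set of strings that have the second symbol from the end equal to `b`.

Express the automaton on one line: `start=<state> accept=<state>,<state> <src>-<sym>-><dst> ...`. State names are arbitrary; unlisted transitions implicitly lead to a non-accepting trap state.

start=S0 accept=S5,S6 S0-a->S1 S0-b->S2 S1-a->S3 S1-b->S4 S2-a->S5 S2-b->S6 S3-a->S3 S3-b->S4 S4-a->S5 S4-b->S6 S5-a->S3 S5-b->S4 S6-a->S5 S6-b->S6

Because acceptance depends on a position counted from the end, the machine has to buffer the most recent 2 symbols. Make each state the string of the last up-to-2 symbols read; on input `x` shift the window left and append `x`. Accept when the buffered window has length 2 and begins with `b`.
        a   b  
>  S0   S1  S2 
   S1   S3  S4 
   S2   S5  S6 
   S3   S3  S4 
   S4   S5  S6 
 * S5   S3  S4 
 * S6   S5  S6 
(> = start, * = accepting)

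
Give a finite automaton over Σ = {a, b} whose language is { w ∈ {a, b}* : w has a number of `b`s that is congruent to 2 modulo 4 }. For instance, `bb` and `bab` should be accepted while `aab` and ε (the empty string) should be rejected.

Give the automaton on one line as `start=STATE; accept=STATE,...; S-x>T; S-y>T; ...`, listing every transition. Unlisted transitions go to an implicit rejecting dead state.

start=s0; accept=s2; s0-a>s0; s0-b>s1; s1-a>s1; s1-b>s2; s2-a>s2; s2-b>s3; s3-a>s3; s3-b>s0

The only thing that matters is how many `b`s have appeared, reduced mod 4. Use one state per residue: s0 for 0, …, s3 for 3. Reading `b` moves to the next residue; anything else stays put. s2 is accepting.
With 4 states:
        a   b  
>  s0   s0  s1 
   s1   s1  s2 
 * s2   s2  s3 
   s3   s3  s0 
(> = start, * = accepting)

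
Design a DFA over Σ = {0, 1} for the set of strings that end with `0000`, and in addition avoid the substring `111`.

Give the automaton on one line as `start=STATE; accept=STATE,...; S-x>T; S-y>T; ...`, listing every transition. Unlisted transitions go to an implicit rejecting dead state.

start=q0; accept=q7; q0-0>q1; q0-1>q2; q1-0>q3; q1-1>q2; q2-0>q1; q2-1>q4; q3-0>q5; q3-1>q2; q4-0>q1; q4-1>q6; q5-0>q7; q5-1>q2; q6-0>q6; q6-1>q6; q7-0>q7; q7-1>q2

Build one automaton per condition and run them in lockstep. The first has 5 states tracking how much of the suffix `0000` has currently been matched; the second has 4 states tracking partial matches of the forbidden pattern `111`. A product state is a pair (one from each), accepting exactly when both do. After merging equivalent states the machine shrinks.
An 8-state machine:
        0   1  
>  q0   q1  q2 
   q1   q3  q2 
   q2   q1  q4 
   q3   q5  q2 
   q4   q1  q6 
   q5   q7  q2 
   q6   q6  q6 
 * q7   q7  q2 
(> = start, * = accepting)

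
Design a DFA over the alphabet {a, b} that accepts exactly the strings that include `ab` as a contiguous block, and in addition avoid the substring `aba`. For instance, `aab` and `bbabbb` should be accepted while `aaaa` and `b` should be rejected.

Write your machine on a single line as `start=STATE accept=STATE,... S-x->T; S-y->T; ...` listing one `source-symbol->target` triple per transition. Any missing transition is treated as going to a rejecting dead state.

Build one automaton per condition and run them in lockstep. The first has 3 states tracking whether and how much of `ab` has been seen; the second has 4 states tracking partial matches of the forbidden pattern `aba`. A product state is a pair (one from each), accepting exactly when both do.
6 states suffice.
        a   b  
>  S0   S1  S0 
   S1   S1  S2 
 * S2   S3  S4 
   S3   S3  S3 
 * S4   S5  S4 
 * S5   S5  S2 
(> = start, * = accepting)

start=S0; accept=S2,S4,S5; S0-a->S1; S0-b->S0; S1-a->S1; S1-b->S2; S2-a->S3; S2-b->S4; S3-a->S3; S3-b->S3; S4-a->S5; S4-b->S4; S5-a->S5; S5-b->S2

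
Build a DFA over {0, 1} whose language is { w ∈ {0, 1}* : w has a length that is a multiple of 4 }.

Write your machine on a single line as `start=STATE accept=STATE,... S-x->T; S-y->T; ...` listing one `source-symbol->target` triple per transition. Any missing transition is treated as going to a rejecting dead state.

start=q0; accept=q0; q0-0->q1; q0-1->q1; q1-0->q2; q1-1->q2; q2-0->q3; q2-1->q3; q3-0->q0; q3-1->q0

Count input length modulo 4: every symbol advances one step around the cycle q0 → q1 → q2 → q3 → q0. Accept at q0.
4 states suffice.
        0   1  
>* q0   q1  q1 
   q1   q2  q2 
   q2   q3  q3 
   q3   q0  q0 
(> = start, * = accepting)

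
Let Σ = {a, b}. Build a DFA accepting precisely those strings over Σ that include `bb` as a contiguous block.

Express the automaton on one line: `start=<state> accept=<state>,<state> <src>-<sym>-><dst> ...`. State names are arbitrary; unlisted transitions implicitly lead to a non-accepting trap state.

States S0..S1 record the length of the longest prefix of `bb` that matches the current input suffix. Reaching S2 means `bb` has been seen, and we stay there forever. Accept from S2.
With 3 states:
        a   b  
>  S0   S0  S1 
   S1   S0  S2 
 * S2   S2  S2 
(> = start, * = accepting)

start=S0 accept=S2 S0-a->S0 S0-b->S1 S1-a->S0 S1-b->S2 S2-a->S2 S2-b->S2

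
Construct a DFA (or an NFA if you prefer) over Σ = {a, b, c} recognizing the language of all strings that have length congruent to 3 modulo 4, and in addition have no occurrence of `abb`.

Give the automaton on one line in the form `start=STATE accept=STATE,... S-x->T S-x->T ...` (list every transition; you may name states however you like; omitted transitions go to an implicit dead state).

start=q0 accept=q6,q7,q8 q0-a->q1 q0-b->q2 q0-c->q2 q1-a->q3 q1-b->q4 q1-c->q5 q2-a->q3 q2-b->q5 q2-c->q5 q3-a->q6 q3-b->q7 q3-c->q8 q4-a->q6 q4-b->q9 q4-c->q8 q5-a->q6 q5-b->q8 q5-c->q8 q6-a->q10 q6-b->q11 q6-c->q0 q7-a->q10 q7-b->q9 q7-c->q0 q8-a->q10 q8-b->q0 q8-c->q0 q9-a->q9 q9-b->q9 q9-c->q9 q10-a->q1 q10-b->q12 q10-c->q2 q11-a->q1 q11-b->q9 q11-c->q2 q12-a->q3 q12-b->q9 q12-c->q5

Build one automaton per condition and run them in lockstep. The first has 4 states tracking the input length modulo 4; the second has 4 states tracking partial matches of the forbidden pattern `abb`. A product state is a pair (one from each), accepting exactly when both do. Equivalent product states are then merged.
          a    b    c  
>  q0     q1   q2   q2 
   q1     q3   q4   q5 
   q2     q3   q5   q5 
   q3     q6   q7   q8 
   q4     q6   q9   q8 
   q5     q6   q8   q8 
 * q6    q10  q11   q0 
 * q7    q10   q9   q0 
 * q8    q10   q0   q0 
   q9     q9   q9   q9 
   q10    q1  q12   q2 
   q11    q1   q9   q2 
   q12    q3   q9   q5 
(> = start, * = accepting)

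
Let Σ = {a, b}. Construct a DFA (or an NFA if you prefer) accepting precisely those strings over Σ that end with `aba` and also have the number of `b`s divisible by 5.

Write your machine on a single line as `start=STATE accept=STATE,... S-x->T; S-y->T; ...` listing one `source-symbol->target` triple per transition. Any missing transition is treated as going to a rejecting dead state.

start=q0; accept=q19; q0-a->q1; q0-b->q2; q1-a->q1; q1-b->q3; q2-a->q4; q2-b->q5; q3-a->q6; q3-b->q5; q4-a->q4; q4-b->q7; q5-a->q8; q5-b->q9; q6-a->q4; q6-b->q7; q7-a->q10; q7-b->q9; q8-a->q8; q8-b->q11; q9-a->q12; q9-b->q13; q10-a->q8; q10-b->q11; q11-a->q14; q11-b->q13; q12-a->q12; q12-b->q15; q13-a->q16; q13-b->q0; q14-a->q12; q14-b->q15; q15-a->q17; q15-b->q0; q16-a->q16; q16-b->q18; q17-a->q16; q17-b->q18; q18-a->q19; q18-b->q2; q19-a->q1; q19-b->q3

Run two small machines in parallel and take their product. One (4 states) tracks how much of the suffix `aba` has currently been matched; the other (5 states) tracks the count of `b`s modulo 5. Each combined state is a pair, one component from each; accept when both components accept.
20 states suffice.
          a    b  
>  q0     q1   q2 
   q1     q1   q3 
   q2     q4   q5 
   q3     q6   q5 
   q4     q4   q7 
   q5     q8   q9 
   q6     q4   q7 
   q7    q10   q9 
   q8     q8  q11 
   q9    q12  q13 
   q10    q8  q11 
   q11   q14  q13 
   q12   q12  q15 
   q13   q16   q0 
   q14   q12  q15 
   q15   q17   q0 
   q16   q16  q18 
   q17   q16  q18 
   q18   q19   q2 
 * q19    q1   q3 
(> = start, * = accepting)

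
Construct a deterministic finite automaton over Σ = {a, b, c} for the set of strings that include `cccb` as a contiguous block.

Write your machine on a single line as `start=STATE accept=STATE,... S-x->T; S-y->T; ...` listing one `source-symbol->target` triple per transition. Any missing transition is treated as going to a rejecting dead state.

start=q0; accept=q4; q0-a->q0; q0-b->q0; q0-c->q1; q1-a->q0; q1-b->q0; q1-c->q2; q2-a->q0; q2-b->q0; q2-c->q3; q3-a->q0; q3-b->q4; q3-c->q3; q4-a->q4; q4-b->q4; q4-c->q4

Track how much of `cccb` has been matched so far: state q0 is no progress, q4 is the absorbing accept state reached once `cccb` has occurred. Intermediate states record partial matches; on a mismatch, fall back to the longest reusable overlap.
A 5-state machine:
        a   b   c  
>  q0   q0  q0  q1 
   q1   q0  q0  q2 
   q2   q0  q0  q3 
   q3   q0  q4  q3 
 * q4   q4  q4  q4 
(> = start, * = accepting)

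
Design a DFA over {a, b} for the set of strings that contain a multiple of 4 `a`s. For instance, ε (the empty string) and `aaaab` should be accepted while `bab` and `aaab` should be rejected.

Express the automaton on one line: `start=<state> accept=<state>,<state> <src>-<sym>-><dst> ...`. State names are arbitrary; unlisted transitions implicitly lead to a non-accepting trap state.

start=q0 accept=q0 q0-a->q1 q0-b->q0 q1-a->q2 q1-b->q1 q2-a->q3 q2-b->q2 q3-a->q0 q3-b->q3

Keep the running count of `a`s modulo 4: each `a` advances along the cycle q0 → q1 → q2 → q3 → q0 while other symbols loop. Accept at q0.
With 4 states:
        a   b  
>* q0   q1  q0 
   q1   q2  q1 
   q2   q3  q2 
   q3   q0  q3 
(> = start, * = accepting)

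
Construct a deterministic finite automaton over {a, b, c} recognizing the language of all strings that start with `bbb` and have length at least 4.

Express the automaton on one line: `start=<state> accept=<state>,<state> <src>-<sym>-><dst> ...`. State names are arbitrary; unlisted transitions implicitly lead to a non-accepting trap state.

start=q0 accept=q5 q0-a->q1 q0-b->q2 q0-c->q1 q1-a->q1 q1-b->q1 q1-c->q1 q2-a->q1 q2-b->q3 q2-c->q1 q3-a->q1 q3-b->q4 q3-c->q1 q4-a->q5 q4-b->q5 q4-c->q5 q5-a->q5 q5-b->q5 q5-c->q5

Build one automaton per condition and run them in lockstep. The first has 5 states tracking whether the input so far still matches the prefix `bbb`; the second has 6 states tracking the input length, saturating at 5. A product state is a pair (one from each), accepting exactly when both do. Equivalent product states are then merged.
6 states suffice.
        a   b   c  
>  q0   q1  q2  q1 
   q1   q1  q1  q1 
   q2   q1  q3  q1 
   q3   q1  q4  q1 
   q4   q5  q5  q5 
 * q5   q5  q5  q5 
(> = start, * = accepting)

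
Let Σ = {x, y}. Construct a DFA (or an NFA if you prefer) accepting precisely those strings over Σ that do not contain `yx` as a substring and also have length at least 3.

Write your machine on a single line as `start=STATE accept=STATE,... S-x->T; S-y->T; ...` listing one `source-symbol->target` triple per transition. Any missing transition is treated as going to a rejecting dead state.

Handle the two conditions separately and then intersect. One (3 states) tracks partial matches of the forbidden pattern `yx`; the other (5 states) tracks the input length, saturating at 4. Each combined state is a pair, one component from each; accept when both components accept.
A 12-state machine:
       x  y 
>  A   B  C 
   B   D  E 
   C   F  E 
   D   G  H 
   E   I  H 
   F   I  I 
 * G   J  K 
 * H   L  K 
   I   L  L 
 * J   J  K 
 * K   L  K 
   L   L  L 
(> = start, * = accepting)

start=A; accept=G,H,J,K; A-x->B; A-y->C; B-x->D; B-y->E; C-x->F; C-y->E; D-x->G; D-y->H; E-x->I; E-y->H; F-x->I; F-y->I; G-x->J; G-y->K; H-x->L; H-y->K; I-x->L; I-y->L; J-x->J; J-y->K; K-x->L; K-y->K; L-x->L; L-y->L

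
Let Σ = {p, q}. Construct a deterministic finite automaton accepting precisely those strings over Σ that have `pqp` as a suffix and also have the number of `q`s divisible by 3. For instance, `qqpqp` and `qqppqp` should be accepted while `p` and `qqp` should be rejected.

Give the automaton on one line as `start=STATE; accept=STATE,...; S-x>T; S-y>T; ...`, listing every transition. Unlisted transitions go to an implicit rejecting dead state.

start=s0; accept=s11; s0-p>s1; s0-q>s2; s1-p>s1; s1-q>s3; s2-p>s4; s2-q>s5; s3-p>s6; s3-q>s5; s4-p>s4; s4-q>s7; s5-p>s8; s5-q>s0; s6-p>s4; s6-q>s7; s7-p>s9; s7-q>s0; s8-p>s8; s8-q>s10; s9-p>s8; s9-q>s10; s10-p>s11; s10-q>s2; s11-p>s1; s11-q>s3

Handle the two conditions separately and then intersect. One (4 states) tracks how much of the suffix `pqp` has currently been matched; the other (3 states) tracks the count of `q`s modulo 3. Each combined state is a pair, one component from each; accept when both components accept.
12 states suffice.
          p    q  
>  s0     s1   s2 
   s1     s1   s3 
   s2     s4   s5 
   s3     s6   s5 
   s4     s4   s7 
   s5     s8   s0 
   s6     s4   s7 
   s7     s9   s0 
   s8     s8  s10 
   s9     s8  s10 
   s10   s11   s2 
 * s11    s1   s3 
(> = start, * = accepting)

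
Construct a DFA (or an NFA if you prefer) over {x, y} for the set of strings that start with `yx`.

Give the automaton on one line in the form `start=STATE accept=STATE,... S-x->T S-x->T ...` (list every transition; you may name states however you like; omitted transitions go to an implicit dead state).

Walk along `yx` while the input agrees: from q0 take `y` to q1, and so on. Any deviation drops to the rejecting sink q3. Once q2 is reached the prefix is confirmed and every continuation is accepted.
        x   y  
>  q0   q3  q1 
   q1   q2  q3 
 * q2   q2  q2 
   q3   q3  q3 
(> = start, * = accepting)

start=q0 accept=q2 q0-x->q3 q0-y->q1 q1-x->q2 q1-y->q3 q2-x->q2 q2-y->q2 q3-x->q3 q3-y->q3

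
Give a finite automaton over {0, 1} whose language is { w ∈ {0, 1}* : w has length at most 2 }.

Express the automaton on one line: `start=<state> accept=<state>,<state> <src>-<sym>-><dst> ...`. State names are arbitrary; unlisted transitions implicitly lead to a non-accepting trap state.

Count input length up to 3: every symbol moves from S0 toward S3, which means 'more than 2' and absorbs. Accept from {S0, S1, S2}.
4 states suffice.
        0   1  
>* S0   S1  S1 
 * S1   S2  S2 
 * S2   S3  S3 
   S3   S3  S3 
(> = start, * = accepting)

start=S0 accept=S0,S1,S2 S0-0->S1 S0-1->S1 S1-0->S2 S1-1->S2 S2-0->S3 S2-1->S3 S3-0->S3 S3-1->S3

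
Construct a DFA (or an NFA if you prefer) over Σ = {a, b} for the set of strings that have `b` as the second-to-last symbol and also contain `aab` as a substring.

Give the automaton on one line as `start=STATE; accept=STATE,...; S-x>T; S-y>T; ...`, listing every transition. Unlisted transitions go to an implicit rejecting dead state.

Run two small machines in parallel and take their product. The first has 7 states tracking the last 2 symbols read; the second has 4 states tracking whether and how much of `aab` has been seen. A product state is a pair (one from each), accepting exactly when both do.
With 11 states:
          a    b  
>  S0     S1   S2 
   S1     S3   S4 
   S2     S5   S6 
   S3     S3   S7 
   S4     S5   S6 
   S5     S3   S4 
   S6     S5   S6 
   S7     S8   S9 
 * S8    S10   S7 
 * S9     S8   S9 
   S10   S10   S7 
(> = start, * = accepting)

start=S0; accept=S8,S9; S0-a>S1; S0-b>S2; S1-a>S3; S1-b>S4; S2-a>S5; S2-b>S6; S3-a>S3; S3-b>S7; S4-a>S5; S4-b>S6; S5-a>S3; S5-b>S4; S6-a>S5; S6-b>S6; S7-a>S8; S7-b>S9; S8-a>S10; S8-b>S7; S9-a>S8; S9-b>S9; S10-a>S10; S10-b>S7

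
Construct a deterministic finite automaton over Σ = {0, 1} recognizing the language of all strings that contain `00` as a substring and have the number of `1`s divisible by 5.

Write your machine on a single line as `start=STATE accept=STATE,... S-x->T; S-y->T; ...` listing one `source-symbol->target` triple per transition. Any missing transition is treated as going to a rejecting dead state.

start=S0; accept=S3; S0-0->S1; S0-1->S2; S1-0->S3; S1-1->S2; S2-0->S4; S2-1->S5; S3-0->S3; S3-1->S6; S4-0->S6; S4-1->S5; S5-0->S7; S5-1->S8; S6-0->S6; S6-1->S9; S7-0->S9; S7-1->S8; S8-0->S10; S8-1->S11; S9-0->S9; S9-1->S12; S10-0->S12; S10-1->S11; S11-0->S13; S11-1->S0; S12-0->S12; S12-1->S14; S13-0->S14; S13-1->S0; S14-0->S14; S14-1->S3

Run two small machines in parallel and take their product. One (3 states) tracks whether and how much of `00` has been seen; the other (5 states) tracks the count of `1`s modulo 5. Each combined state is a pair, one component from each; accept when both components accept.
15 states suffice.
          0    1  
>  S0     S1   S2 
   S1     S3   S2 
   S2     S4   S5 
 * S3     S3   S6 
   S4     S6   S5 
   S5     S7   S8 
   S6     S6   S9 
   S7     S9   S8 
   S8    S10  S11 
   S9     S9  S12 
   S10   S12  S11 
   S11   S13   S0 
   S12   S12  S14 
   S13   S14   S0 
   S14   S14   S3 
(> = start, * = accepting)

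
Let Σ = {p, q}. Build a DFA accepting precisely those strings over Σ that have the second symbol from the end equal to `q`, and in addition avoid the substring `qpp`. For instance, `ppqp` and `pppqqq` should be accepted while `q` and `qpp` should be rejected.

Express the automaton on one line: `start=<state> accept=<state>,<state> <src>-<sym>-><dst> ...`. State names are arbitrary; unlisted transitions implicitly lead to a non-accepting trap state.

start=S0 accept=S5,S6 S0-p->S1 S0-q->S2 S1-p->S3 S1-q->S4 S2-p->S5 S2-q->S6 S3-p->S3 S3-q->S4 S4-p->S5 S4-q->S6 S5-p->S7 S5-q->S4 S6-p->S5 S6-q->S6 S7-p->S7 S7-q->S8 S8-p->S9 S8-q->S10 S9-p->S7 S9-q->S8 S10-p->S9 S10-q->S10

Run two small machines in parallel and take their product. The first has 7 states tracking the last 2 symbols read; the second has 4 states tracking partial matches of the forbidden pattern `qpp`. A product state is a pair (one from each), accepting exactly when both do.
With 11 states:
          p    q  
>  S0     S1   S2 
   S1     S3   S4 
   S2     S5   S6 
   S3     S3   S4 
   S4     S5   S6 
 * S5     S7   S4 
 * S6     S5   S6 
   S7     S7   S8 
   S8     S9  S10 
   S9     S7   S8 
   S10    S9  S10 
(> = start, * = accepting)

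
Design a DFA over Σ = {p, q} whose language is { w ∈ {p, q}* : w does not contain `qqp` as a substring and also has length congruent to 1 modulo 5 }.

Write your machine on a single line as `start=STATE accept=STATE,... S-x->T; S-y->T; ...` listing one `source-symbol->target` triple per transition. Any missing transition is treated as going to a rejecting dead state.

start=S0; accept=S1,S2,S15; S0-p->S1; S0-q->S2; S1-p->S3; S1-q->S4; S2-p->S3; S2-q->S5; S3-p->S6; S3-q->S7; S4-p->S6; S4-q->S8; S5-p->S9; S5-q->S8; S6-p->S10; S6-q->S11; S7-p->S10; S7-q->S12; S8-p->S9; S8-q->S12; S9-p->S9; S9-q->S9; S10-p->S0; S10-q->S13; S11-p->S0; S11-q->S14; S12-p->S9; S12-q->S14; S13-p->S1; S13-q->S15; S14-p->S9; S14-q->S15; S15-p->S9; S15-q->S5

Build one automaton per condition and run them in lockstep. One (4 states) tracks partial matches of the forbidden pattern `qqp`; the other (5 states) tracks the input length modulo 5. Each combined state is a pair, one component from each; accept when both components accept. After merging equivalent states the machine shrinks.
With 16 states:
          p    q  
>  S0     S1   S2 
 * S1     S3   S4 
 * S2     S3   S5 
   S3     S6   S7 
   S4     S6   S8 
   S5     S9   S8 
   S6    S10  S11 
   S7    S10  S12 
   S8     S9  S12 
   S9     S9   S9 
   S10    S0  S13 
   S11    S0  S14 
   S12    S9  S14 
   S13    S1  S15 
   S14    S9  S15 
 * S15    S9   S5 
(> = start, * = accepting)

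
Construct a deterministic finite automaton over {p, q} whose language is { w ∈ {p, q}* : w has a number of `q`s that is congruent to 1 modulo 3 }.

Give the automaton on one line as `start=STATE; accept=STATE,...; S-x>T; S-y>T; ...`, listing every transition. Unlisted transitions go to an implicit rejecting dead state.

The only thing that matters is how many `q`s have appeared, reduced mod 3. Use one state per residue: A for 0, …, C for 2. Reading `q` moves to the next residue; anything else stays put. B is accepting.
With 3 states:
       p  q 
>  A   A  B 
 * B   B  C 
   C   C  A 
(> = start, * = accepting)

start=A; accept=B; A-p>A; A-q>B; B-p>B; B-q>C; C-p>C; C-q>A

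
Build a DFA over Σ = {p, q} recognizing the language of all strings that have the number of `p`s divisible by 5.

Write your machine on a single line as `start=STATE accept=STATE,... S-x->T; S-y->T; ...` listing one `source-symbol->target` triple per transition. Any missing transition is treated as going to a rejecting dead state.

start=A; accept=A; A-p->B; A-q->A; B-p->C; B-q->B; C-p->D; C-q->C; D-p->E; D-q->D; E-p->A; E-q->E

Keep the running count of `p`s modulo 5: each `p` advances along the cycle A → B → C → D → E → A while other symbols loop. Accept at A.
       p  q 
>* A   B  A 
   B   C  B 
   C   D  C 
   D   E  D 
   E   A  E 
(> = start, * = accepting)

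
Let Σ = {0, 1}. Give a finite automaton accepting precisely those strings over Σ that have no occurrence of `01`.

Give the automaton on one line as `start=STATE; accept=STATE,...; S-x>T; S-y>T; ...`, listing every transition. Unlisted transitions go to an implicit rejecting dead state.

start=q0; accept=q0,q1; q0-0>q1; q0-1>q0; q1-0>q1; q1-1>q2; q2-0>q2; q2-1>q2

Track partial matches of the forbidden pattern `01`. State q2 is a dead state reached once `01` has occurred; every other state accepts. q0 means no part of `01` is currently matched.
A 3-state machine:
        0   1  
>* q0   q1  q0 
 * q1   q1  q2 
   q2   q2  q2 
(> = start, * = accepting)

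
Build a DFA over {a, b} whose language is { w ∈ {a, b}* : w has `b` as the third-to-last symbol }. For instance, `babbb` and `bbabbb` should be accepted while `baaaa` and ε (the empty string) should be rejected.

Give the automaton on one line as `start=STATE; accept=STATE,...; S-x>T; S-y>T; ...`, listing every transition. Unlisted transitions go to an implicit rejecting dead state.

A DFA must remember the last 3 symbols (since which symbol is third-to-last isn't known until the input ends). Use one state per possible window of the last ≤3 symbols; accept from those whose window starts with `b`.
A 15-state machine:
          a    b  
>  S0     S1   S2 
   S1     S3   S4 
   S2     S5   S6 
   S3     S7   S8 
   S4     S9  S10 
   S5    S11  S12 
   S6    S13  S14 
   S7     S7   S8 
   S8     S9  S10 
   S9    S11  S12 
   S10   S13  S14 
 * S11    S7   S8 
 * S12    S9  S10 
 * S13   S11  S12 
 * S14   S13  S14 
(> = start, * = accepting)

start=S0; accept=S11,S12,S13,S14; S0-a>S1; S0-b>S2; S1-a>S3; S1-b>S4; S2-a>S5; S2-b>S6; S3-a>S7; S3-b>S8; S4-a>S9; S4-b>S10; S5-a>S11; S5-b>S12; S6-a>S13; S6-b>S14; S7-a>S7; S7-b>S8; S8-a>S9; S8-b>S10; S9-a>S11; S9-b>S12; S10-a>S13; S10-b>S14; S11-a>S7; S11-b>S8; S12-a>S9; S12-b>S10; S13-a>S11; S13-b>S12; S14-a>S13; S14-b>S14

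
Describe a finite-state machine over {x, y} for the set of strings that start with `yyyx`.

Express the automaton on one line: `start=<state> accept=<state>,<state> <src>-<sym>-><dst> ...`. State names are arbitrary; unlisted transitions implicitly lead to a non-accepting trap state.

start=S0 accept=S4 S0-x->S5 S0-y->S1 S1-x->S5 S1-y->S2 S2-x->S5 S2-y->S3 S3-x->S4 S3-y->S5 S4-x->S4 S4-y->S4 S5-x->S5 S5-y->S5

Check the first 4 symbols one by one: S0 through S3 record how many have matched `yyyx` so far; any wrong symbol goes to the dead state S5. After all 4 match we enter the accepting sink S4.
6 states suffice.
        x   y  
>  S0   S5  S1 
   S1   S5  S2 
   S2   S5  S3 
   S3   S4  S5 
 * S4   S4  S4 
   S5   S5  S5 
(> = start, * = accepting)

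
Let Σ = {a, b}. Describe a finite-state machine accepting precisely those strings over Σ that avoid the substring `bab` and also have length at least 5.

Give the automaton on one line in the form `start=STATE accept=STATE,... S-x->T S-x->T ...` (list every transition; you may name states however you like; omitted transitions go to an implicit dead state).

Build one automaton per condition and run them in lockstep. One (4 states) tracks partial matches of the forbidden pattern `bab`; the other (7 states) tracks the input length, saturating at 6. Each combined state is a pair, one component from each; accept when both components accept. Equivalent product states are then merged.
A 16-state machine:
          a    b  
>  q0     q1   q2 
   q1     q3   q4 
   q2     q5   q4 
   q3     q6   q7 
   q4     q8   q7 
   q5     q6   q9 
   q6    q10  q11 
   q7    q12  q11 
   q8    q10   q9 
   q9     q9   q9 
   q10   q13  q14 
   q11   q15  q14 
   q12   q13   q9 
 * q13   q13  q14 
 * q14   q15  q14 
 * q15   q13   q9 
(> = start, * = accepting)

start=q0 accept=q13,q14,q15 q0-a->q1 q0-b->q2 q1-a->q3 q1-b->q4 q2-a->q5 q2-b->q4 q3-a->q6 q3-b->q7 q4-a->q8 q4-b->q7 q5-a->q6 q5-b->q9 q6-a->q10 q6-b->q11 q7-a->q12 q7-b->q11 q8-a->q10 q8-b->q9 q9-a->q9 q9-b->q9 q10-a->q13 q10-b->q14 q11-a->q15 q11-b->q14 q12-a->q13 q12-b->q9 q13-a->q13 q13-b->q14 q14-a->q15 q14-b->q14 q15-a->q13 q15-b->q9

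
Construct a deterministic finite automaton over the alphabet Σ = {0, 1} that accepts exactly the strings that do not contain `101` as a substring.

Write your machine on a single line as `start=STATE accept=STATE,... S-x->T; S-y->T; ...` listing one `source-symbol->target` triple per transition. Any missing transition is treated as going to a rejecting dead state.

Track partial matches of the forbidden pattern `101`. State q3 is a dead state reached once `101` has occurred; every other state accepts. q0 means no part of `101` is currently matched.
With 4 states:
        0   1  
>* q0   q0  q1 
 * q1   q2  q1 
 * q2   q0  q3 
   q3   q3  q3 
(> = start, * = accepting)

start=q0; accept=q0,q1,q2; q0-0->q0; q0-1->q1; q1-0->q2; q1-1->q1; q2-0->q0; q2-1->q3; q3-0->q3; q3-1->q3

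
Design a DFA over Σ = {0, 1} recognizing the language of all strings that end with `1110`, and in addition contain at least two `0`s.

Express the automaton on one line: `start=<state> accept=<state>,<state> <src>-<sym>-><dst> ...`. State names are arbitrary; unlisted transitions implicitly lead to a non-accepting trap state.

Build one automaton per condition and run them in lockstep. The first has 5 states tracking how much of the suffix `1110` has currently been matched; the second has 4 states tracking the count of `0`s, saturating at 3. A product state is a pair (one from each), accepting exactly when both do. After merging equivalent states the machine shrinks.
With 6 states:
        0   1  
>  q0   q1  q0 
   q1   q1  q2 
   q2   q1  q3 
   q3   q1  q4 
   q4   q5  q4 
 * q5   q1  q2 
(> = start, * = accepting)

start=q0 accept=q5 q0-0->q1 q0-1->q0 q1-0->q1 q1-1->q2 q2-0->q1 q2-1->q3 q3-0->q1 q3-1->q4 q4-0->q5 q4-1->q4 q5-0->q1 q5-1->q2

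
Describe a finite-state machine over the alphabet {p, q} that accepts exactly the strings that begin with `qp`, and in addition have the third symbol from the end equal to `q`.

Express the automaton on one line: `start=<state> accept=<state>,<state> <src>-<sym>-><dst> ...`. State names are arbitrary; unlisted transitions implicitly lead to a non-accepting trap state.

start=s0 accept=s4,s5,s9,s10 s0-p->s1 s0-q->s2 s1-p->s1 s1-q->s1 s2-p->s3 s2-q->s1 s3-p->s4 s3-q->s5 s4-p->s6 s4-q->s7 s5-p->s3 s5-q->s8 s6-p->s6 s6-q->s7 s7-p->s3 s7-q->s8 s8-p->s9 s8-q->s10 s9-p->s4 s9-q->s5 s10-p->s9 s10-q->s10

Run two small machines in parallel and take their product. One (4 states) tracks whether the input so far still matches the prefix `qp`; the other (15 states) tracks the last 3 symbols read. Each combined state is a pair, one component from each; accept when both components accept. Equivalent product states are then merged.
With 11 states:
          p    q  
>  s0     s1   s2 
   s1     s1   s1 
   s2     s3   s1 
   s3     s4   s5 
 * s4     s6   s7 
 * s5     s3   s8 
   s6     s6   s7 
   s7     s3   s8 
   s8     s9  s10 
 * s9     s4   s5 
 * s10    s9  s10 
(> = start, * = accepting)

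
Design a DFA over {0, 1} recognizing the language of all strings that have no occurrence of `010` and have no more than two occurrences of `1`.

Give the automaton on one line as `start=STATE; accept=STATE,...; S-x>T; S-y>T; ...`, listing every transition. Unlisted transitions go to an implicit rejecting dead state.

Handle the two conditions separately and then intersect. The first has 4 states tracking partial matches of the forbidden pattern `010`; the second has 4 states tracking the count of `1`s, saturating at 3. A product state is a pair (one from each), accepting exactly when both do.
          0    1  
>* S0     S1   S2 
 * S1     S1   S3 
 * S2     S4   S5 
 * S3     S6   S5 
 * S4     S4   S7 
 * S5     S8   S9 
   S6     S6  S10 
 * S7    S10   S9 
 * S8     S8  S11 
   S9    S12   S9 
   S10   S10  S13 
   S11   S13   S9 
   S12   S12  S11 
   S13   S13  S13 
(> = start, * = accepting)

start=S0; accept=S0,S1,S2,S3,S4,S5,S7,S8; S0-0>S1; S0-1>S2; S1-0>S1; S1-1>S3; S2-0>S4; S2-1>S5; S3-0>S6; S3-1>S5; S4-0>S4; S4-1>S7; S5-0>S8; S5-1>S9; S6-0>S6; S6-1>S10; S7-0>S10; S7-1>S9; S8-0>S8; S8-1>S11; S9-0>S12; S9-1>S9; S10-0>S10; S10-1>S13; S11-0>S13; S11-1>S9; S12-0>S12; S12-1>S11; S13-0>S13; S13-1>S13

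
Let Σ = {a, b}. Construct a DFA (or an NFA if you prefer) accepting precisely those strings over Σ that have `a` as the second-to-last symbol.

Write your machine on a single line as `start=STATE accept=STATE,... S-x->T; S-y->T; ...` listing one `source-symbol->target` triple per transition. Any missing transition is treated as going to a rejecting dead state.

start=q0; accept=q3,q4; q0-a->q1; q0-b->q2; q1-a->q3; q1-b->q4; q2-a->q5; q2-b->q6; q3-a->q3; q3-b->q4; q4-a->q5; q4-b->q6; q5-a->q3; q5-b->q4; q6-a->q5; q6-b->q6

Because acceptance depends on a position counted from the end, the machine has to buffer the most recent 2 symbols. Make each state the string of the last up-to-2 symbols read; on input `x` shift the window left and append `x`. Accept when the buffered window has length 2 and begins with `a`.
A 7-state machine:
        a   b  
>  q0   q1  q2 
   q1   q3  q4 
   q2   q5  q6 
 * q3   q3  q4 
 * q4   q5  q6 
   q5   q3  q4 
   q6   q5  q6 
(> = start, * = accepting)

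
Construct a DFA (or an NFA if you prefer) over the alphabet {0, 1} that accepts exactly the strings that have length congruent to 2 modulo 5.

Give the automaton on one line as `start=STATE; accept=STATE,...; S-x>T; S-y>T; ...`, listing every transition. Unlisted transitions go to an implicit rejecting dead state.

Only the length mod 5 matters, so use a 5-cycle: from any state, every input symbol moves to the next state, wrapping E back to A. Mark C accepting.
5 states suffice.
       0  1 
>  A   B  B 
   B   C  C 
 * C   D  D 
   D   E  E 
   E   A  A 
(> = start, * = accepting)

start=A; accept=C; A-0>B; A-1>B; B-0>C; B-1>C; C-0>D; C-1>D; D-0>E; D-1>E; E-0>A; E-1>A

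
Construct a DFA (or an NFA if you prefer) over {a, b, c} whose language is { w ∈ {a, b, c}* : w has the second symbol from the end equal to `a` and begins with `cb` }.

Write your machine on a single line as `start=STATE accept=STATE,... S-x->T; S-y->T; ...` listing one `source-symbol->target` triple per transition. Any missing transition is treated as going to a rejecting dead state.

start=S0; accept=S5,S6; S0-a->S1; S0-b->S1; S0-c->S2; S1-a->S1; S1-b->S1; S1-c->S1; S2-a->S1; S2-b->S3; S2-c->S1; S3-a->S4; S3-b->S3; S3-c->S3; S4-a->S5; S4-b->S6; S4-c->S6; S5-a->S5; S5-b->S6; S5-c->S6; S6-a->S4; S6-b->S3; S6-c->S3

Run two small machines in parallel and take their product. One (13 states) tracks the last 2 symbols read; the other (4 states) tracks whether the input so far still matches the prefix `cb`. Each combined state is a pair, one component from each; accept when both components accept. Equivalent product states are then merged.
With 7 states:
        a   b   c  
>  S0   S1  S1  S2 
   S1   S1  S1  S1 
   S2   S1  S3  S1 
   S3   S4  S3  S3 
   S4   S5  S6  S6 
 * S5   S5  S6  S6 
 * S6   S4  S3  S3 
(> = start, * = accepting)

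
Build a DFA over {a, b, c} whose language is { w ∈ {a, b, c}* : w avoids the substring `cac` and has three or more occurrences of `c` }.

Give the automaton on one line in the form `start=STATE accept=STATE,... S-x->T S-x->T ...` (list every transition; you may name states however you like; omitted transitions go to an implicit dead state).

Handle the two conditions separately and then intersect. The first has 4 states tracking partial matches of the forbidden pattern `cac`; the second has 5 states tracking the count of `c`s, saturating at 4. A product state is a pair (one from each), accepting exactly when both do.
16 states suffice.
          a    b    c  
>  S0     S0   S0   S1 
   S1     S2   S3   S4 
   S2     S3   S3   S5 
   S3     S3   S3   S4 
   S4     S6   S7   S8 
   S5     S5   S5   S9 
   S6     S7   S7   S9 
   S7     S7   S7   S8 
 * S8    S10  S11  S12 
   S9     S9   S9  S13 
 * S10   S11  S11  S13 
 * S11   S11  S11  S12 
 * S12   S14  S15  S12 
   S13   S13  S13  S13 
 * S14   S15  S15  S13 
 * S15   S15  S15  S12 
(> = start, * = accepting)

start=S0 accept=S8,S10,S11,S12,S14,S15 S0-a->S0 S0-b->S0 S0-c->S1 S1-a->S2 S1-b->S3 S1-c->S4 S2-a->S3 S2-b->S3 S2-c->S5 S3-a->S3 S3-b->S3 S3-c->S4 S4-a->S6 S4-b->S7 S4-c->S8 S5-a->S5 S5-b->S5 S5-c->S9 S6-a->S7 S6-b->S7 S6-c->S9 S7-a->S7 S7-b->S7 S7-c->S8 S8-a->S10 S8-b->S11 S8-c->S12 S9-a->S9 S9-b->S9 S9-c->S13 S10-a->S11 S10-b->S11 S10-c->S13 S11-a->S11 S11-b->S11 S11-c->S12 S12-a->S14 S12-b->S15 S12-c->S12 S13-a->S13 S13-b->S13 S13-c->S13 S14-a->S15 S14-b->S15 S14-c->S13 S15-a->S15 S15-b->S15 S15-c->S12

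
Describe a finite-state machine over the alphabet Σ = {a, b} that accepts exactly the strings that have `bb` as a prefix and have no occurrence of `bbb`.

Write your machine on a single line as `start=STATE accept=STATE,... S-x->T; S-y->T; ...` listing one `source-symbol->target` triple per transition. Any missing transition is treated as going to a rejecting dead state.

start=q0; accept=q4,q6,q9; q0-a->q1; q0-b->q2; q1-a->q1; q1-b->q3; q2-a->q1; q2-b->q4; q3-a->q1; q3-b->q5; q4-a->q6; q4-b->q7; q5-a->q1; q5-b->q8; q6-a->q6; q6-b->q9; q7-a->q7; q7-b->q7; q8-a->q8; q8-b->q8; q9-a->q6; q9-b->q4

Run two small machines in parallel and take their product. The first has 4 states tracking whether the input so far still matches the prefix `bb`; the second has 4 states tracking partial matches of the forbidden pattern `bbb`. A product state is a pair (one from each), accepting exactly when both do.
        a   b  
>  q0   q1  q2 
   q1   q1  q3 
   q2   q1  q4 
   q3   q1  q5 
 * q4   q6  q7 
   q5   q1  q8 
 * q6   q6  q9 
   q7   q7  q7 
   q8   q8  q8 
 * q9   q6  q4 
(> = start, * = accepting)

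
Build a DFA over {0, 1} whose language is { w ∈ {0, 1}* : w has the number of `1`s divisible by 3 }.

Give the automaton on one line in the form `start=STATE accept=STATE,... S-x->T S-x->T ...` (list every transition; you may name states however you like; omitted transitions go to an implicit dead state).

start=S0 accept=S0 S0-0->S0 S0-1->S1 S1-0->S1 S1-1->S2 S2-0->S2 S2-1->S0

The only thing that matters is how many `1`s have appeared, reduced mod 3. Use one state per residue: S0 for 0, …, S2 for 2. Reading `1` moves to the next residue; anything else stays put. S0 is accepting.
3 states suffice.
        0   1  
>* S0   S0  S1 
   S1   S1  S2 
   S2   S2  S0 
(> = start, * = accepting)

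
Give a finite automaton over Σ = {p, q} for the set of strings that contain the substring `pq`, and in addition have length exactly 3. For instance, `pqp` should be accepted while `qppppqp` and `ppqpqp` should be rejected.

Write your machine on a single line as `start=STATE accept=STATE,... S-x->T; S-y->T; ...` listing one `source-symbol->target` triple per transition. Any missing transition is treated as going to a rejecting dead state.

start=S0; accept=S7; S0-p->S1; S0-q->S2; S1-p->S3; S1-q->S4; S2-p->S3; S2-q->S5; S3-p->S6; S3-q->S7; S4-p->S7; S4-q->S7; S5-p->S6; S5-q->S8; S6-p->S9; S6-q->S10; S7-p->S10; S7-q->S10; S8-p->S9; S8-q->S11; S9-p->S9; S9-q->S10; S10-p->S10; S10-q->S10; S11-p->S9; S11-q->S11

Handle the two conditions separately and then intersect. The first has 3 states tracking whether and how much of `pq` has been seen; the second has 5 states tracking the input length, saturating at 4. A product state is a pair (one from each), accepting exactly when both do.
With 12 states:
          p    q  
>  S0     S1   S2 
   S1     S3   S4 
   S2     S3   S5 
   S3     S6   S7 
   S4     S7   S7 
   S5     S6   S8 
   S6     S9  S10 
 * S7    S10  S10 
   S8     S9  S11 
   S9     S9  S10 
   S10   S10  S10 
   S11    S9  S11 
(> = start, * = accepting)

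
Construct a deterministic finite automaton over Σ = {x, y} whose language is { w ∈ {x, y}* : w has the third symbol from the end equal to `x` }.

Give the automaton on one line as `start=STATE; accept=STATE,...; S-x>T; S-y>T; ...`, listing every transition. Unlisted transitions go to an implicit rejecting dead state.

Because acceptance depends on a position counted from the end, the machine has to buffer the most recent 3 symbols. Make each state the string of the last up-to-3 symbols read; on input `x` shift the window left and append `x`. Accept when the buffered window has length 3 and begins with `x`.
With 15 states:
          x    y  
>  q0     q1   q2 
   q1     q3   q4 
   q2     q5   q6 
   q3     q7   q8 
   q4     q9  q10 
   q5    q11  q12 
   q6    q13  q14 
 * q7     q7   q8 
 * q8     q9  q10 
 * q9    q11  q12 
 * q10   q13  q14 
   q11    q7   q8 
   q12    q9  q10 
   q13   q11  q12 
   q14   q13  q14 
(> = start, * = accepting)

start=q0; accept=q7,q8,q9,q10; q0-x>q1; q0-y>q2; q1-x>q3; q1-y>q4; q2-x>q5; q2-y>q6; q3-x>q7; q3-y>q8; q4-x>q9; q4-y>q10; q5-x>q11; q5-y>q12; q6-x>q13; q6-y>q14; q7-x>q7; q7-y>q8; q8-x>q9; q8-y>q10; q9-x>q11; q9-y>q12; q10-x>q13; q10-y>q14; q11-x>q7; q11-y>q8; q12-x>q9; q12-y>q10; q13-x>q11; q13-y>q12; q14-x>q13; q14-y>q14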